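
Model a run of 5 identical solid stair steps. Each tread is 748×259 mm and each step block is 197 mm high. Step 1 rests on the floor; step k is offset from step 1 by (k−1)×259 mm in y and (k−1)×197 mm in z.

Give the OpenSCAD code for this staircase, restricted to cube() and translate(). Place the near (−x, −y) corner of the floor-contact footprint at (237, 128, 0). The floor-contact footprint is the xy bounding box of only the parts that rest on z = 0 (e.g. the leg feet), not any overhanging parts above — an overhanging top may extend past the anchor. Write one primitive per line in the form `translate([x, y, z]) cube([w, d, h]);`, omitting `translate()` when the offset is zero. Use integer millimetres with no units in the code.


translate([237, 128, 0]) cube([748, 259, 197]);
translate([237, 387, 197]) cube([748, 259, 197]);
translate([237, 646, 394]) cube([748, 259, 197]);
translate([237, 905, 591]) cube([748, 259, 197]);
translate([237, 1164, 788]) cube([748, 259, 197]);


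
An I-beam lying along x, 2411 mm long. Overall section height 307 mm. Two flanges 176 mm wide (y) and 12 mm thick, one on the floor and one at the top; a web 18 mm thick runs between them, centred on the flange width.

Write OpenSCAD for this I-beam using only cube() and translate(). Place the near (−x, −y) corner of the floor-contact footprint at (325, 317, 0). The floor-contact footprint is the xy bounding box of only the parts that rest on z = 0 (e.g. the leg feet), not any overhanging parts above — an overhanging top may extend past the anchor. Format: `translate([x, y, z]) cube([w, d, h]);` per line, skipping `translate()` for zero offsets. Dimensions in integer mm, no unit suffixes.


translate([325, 317, 0]) cube([2411, 176, 12]);
translate([325, 396, 12]) cube([2411, 18, 283]);
translate([325, 317, 295]) cube([2411, 176, 12]);


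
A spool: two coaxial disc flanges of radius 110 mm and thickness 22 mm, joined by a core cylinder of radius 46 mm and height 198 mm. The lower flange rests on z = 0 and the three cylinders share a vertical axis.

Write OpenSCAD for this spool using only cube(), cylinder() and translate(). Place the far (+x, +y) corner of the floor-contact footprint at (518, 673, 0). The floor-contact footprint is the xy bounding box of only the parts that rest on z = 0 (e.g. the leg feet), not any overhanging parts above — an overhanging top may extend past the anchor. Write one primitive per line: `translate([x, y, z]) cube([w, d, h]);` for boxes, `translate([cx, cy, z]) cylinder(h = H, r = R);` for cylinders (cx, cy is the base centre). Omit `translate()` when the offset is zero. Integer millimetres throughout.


translate([408, 563, 0]) cylinder(h = 22, r = 110);
translate([408, 563, 22]) cylinder(h = 198, r = 46);
translate([408, 563, 220]) cylinder(h = 22, r = 110);


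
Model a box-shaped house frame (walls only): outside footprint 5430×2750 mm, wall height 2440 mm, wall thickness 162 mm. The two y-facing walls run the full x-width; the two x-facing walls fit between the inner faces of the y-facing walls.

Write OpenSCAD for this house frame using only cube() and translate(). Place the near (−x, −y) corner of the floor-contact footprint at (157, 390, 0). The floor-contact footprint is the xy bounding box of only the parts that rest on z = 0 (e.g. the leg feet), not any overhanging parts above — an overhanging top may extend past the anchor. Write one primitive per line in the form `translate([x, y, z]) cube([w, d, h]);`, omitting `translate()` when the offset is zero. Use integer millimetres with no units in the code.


translate([157, 390, 0]) cube([5430, 162, 2440]);
translate([157, 2978, 0]) cube([5430, 162, 2440]);
translate([157, 552, 0]) cube([162, 2426, 2440]);
translate([5425, 552, 0]) cube([162, 2426, 2440]);


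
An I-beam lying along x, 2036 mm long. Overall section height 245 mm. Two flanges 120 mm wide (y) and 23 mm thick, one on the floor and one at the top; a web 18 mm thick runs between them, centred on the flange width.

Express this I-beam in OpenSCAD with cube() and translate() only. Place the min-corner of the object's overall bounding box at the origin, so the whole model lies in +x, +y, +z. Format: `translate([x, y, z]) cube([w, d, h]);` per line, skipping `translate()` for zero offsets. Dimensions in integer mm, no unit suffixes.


cube([2036, 120, 23]);
translate([0, 51, 23]) cube([2036, 18, 199]);
translate([0, 0, 222]) cube([2036, 120, 23]);


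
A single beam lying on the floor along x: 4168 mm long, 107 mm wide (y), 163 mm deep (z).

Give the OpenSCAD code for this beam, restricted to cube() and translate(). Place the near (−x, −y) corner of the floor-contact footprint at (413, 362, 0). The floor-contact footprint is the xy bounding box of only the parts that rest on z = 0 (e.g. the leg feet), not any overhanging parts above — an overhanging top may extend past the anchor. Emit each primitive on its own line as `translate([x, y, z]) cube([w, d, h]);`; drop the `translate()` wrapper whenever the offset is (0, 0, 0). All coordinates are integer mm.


translate([413, 362, 0]) cube([4168, 107, 163]);


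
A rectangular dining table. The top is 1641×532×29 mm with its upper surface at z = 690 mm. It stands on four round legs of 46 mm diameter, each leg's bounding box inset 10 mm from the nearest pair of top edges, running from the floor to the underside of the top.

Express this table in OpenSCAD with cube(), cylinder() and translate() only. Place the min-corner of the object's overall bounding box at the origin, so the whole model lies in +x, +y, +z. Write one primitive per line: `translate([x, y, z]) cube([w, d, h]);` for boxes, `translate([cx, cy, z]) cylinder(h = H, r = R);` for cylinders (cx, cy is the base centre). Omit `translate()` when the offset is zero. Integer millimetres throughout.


translate([0, 0, 661]) cube([1641, 532, 29]);
translate([33, 33, 0]) cylinder(h = 661, r = 23);
translate([1608, 33, 0]) cylinder(h = 661, r = 23);
translate([33, 499, 0]) cylinder(h = 661, r = 23);
translate([1608, 499, 0]) cylinder(h = 661, r = 23);


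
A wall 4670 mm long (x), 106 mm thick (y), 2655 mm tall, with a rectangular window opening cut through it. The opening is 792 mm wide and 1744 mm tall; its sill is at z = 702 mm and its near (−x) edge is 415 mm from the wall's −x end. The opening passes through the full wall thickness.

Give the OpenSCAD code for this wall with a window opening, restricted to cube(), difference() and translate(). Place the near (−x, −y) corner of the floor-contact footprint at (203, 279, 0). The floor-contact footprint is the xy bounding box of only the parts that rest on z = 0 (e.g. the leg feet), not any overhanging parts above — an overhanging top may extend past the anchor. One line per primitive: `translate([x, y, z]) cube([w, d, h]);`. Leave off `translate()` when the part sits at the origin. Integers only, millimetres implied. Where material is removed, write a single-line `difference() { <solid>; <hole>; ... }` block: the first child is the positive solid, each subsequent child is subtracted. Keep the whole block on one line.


difference() { translate([203, 279, 0]) cube([4670, 106, 2655]); translate([618, 279, 702]) cube([792, 106, 1744]); }


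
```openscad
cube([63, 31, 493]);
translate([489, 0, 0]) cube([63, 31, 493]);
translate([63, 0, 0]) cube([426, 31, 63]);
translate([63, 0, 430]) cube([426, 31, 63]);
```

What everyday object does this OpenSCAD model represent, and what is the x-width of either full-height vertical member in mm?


A picture frame. The border width is 63 mm.

Four thin pieces enclosing a rectangular opening — a picture frame. The two full-height stiles are 493 mm tall; the top rail sits at z = 430 and is 63 mm tall, so the border above the opening is 493 − 430 = 63 mm, matching the stile x-width.


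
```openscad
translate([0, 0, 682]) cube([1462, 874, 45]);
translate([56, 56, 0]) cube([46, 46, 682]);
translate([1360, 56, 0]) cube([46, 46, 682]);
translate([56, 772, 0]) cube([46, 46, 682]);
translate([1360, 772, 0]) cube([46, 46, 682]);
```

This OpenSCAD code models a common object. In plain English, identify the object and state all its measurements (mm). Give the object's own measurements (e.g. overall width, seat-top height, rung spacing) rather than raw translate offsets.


A table: top 1462 mm (x) × 874 mm (y), 45 mm thick, upper face at z = 727 mm, on four 46×46 mm square legs, each inset 56 mm from the nearest pair of top edges from z = 0 to the bottom of the top.


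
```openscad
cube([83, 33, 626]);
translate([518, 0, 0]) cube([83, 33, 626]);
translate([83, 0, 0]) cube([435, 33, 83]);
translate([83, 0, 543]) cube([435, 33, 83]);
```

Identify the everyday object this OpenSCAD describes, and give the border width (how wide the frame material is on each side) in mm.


A picture frame. The border width is 83 mm.

Four thin pieces enclosing a rectangular opening — a picture frame. The two full-height stiles are 626 mm tall; the top rail sits at z = 543 and is 83 mm tall, so the border above the opening is 626 − 543 = 83 mm, matching the stile x-width.


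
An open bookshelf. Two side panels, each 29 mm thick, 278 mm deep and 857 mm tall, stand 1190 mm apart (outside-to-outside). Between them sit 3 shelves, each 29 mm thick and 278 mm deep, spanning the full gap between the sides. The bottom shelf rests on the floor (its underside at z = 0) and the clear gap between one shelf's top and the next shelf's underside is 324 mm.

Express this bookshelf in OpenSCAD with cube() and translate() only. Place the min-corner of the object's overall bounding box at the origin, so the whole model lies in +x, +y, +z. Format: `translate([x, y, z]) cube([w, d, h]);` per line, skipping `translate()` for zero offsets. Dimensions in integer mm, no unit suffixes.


cube([29, 278, 857]);
translate([1161, 0, 0]) cube([29, 278, 857]);
translate([29, 0, 0]) cube([1132, 278, 29]);
translate([29, 0, 353]) cube([1132, 278, 29]);
translate([29, 0, 706]) cube([1132, 278, 29]);


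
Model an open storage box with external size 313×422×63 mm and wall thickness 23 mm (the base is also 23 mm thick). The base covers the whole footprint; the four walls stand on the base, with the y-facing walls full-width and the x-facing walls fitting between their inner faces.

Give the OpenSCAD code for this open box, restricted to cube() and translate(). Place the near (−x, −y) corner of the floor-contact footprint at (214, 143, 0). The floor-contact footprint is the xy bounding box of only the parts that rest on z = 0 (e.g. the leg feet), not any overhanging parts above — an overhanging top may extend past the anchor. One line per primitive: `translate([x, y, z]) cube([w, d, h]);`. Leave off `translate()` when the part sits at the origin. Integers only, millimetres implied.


translate([214, 143, 0]) cube([313, 422, 23]);
translate([214, 143, 23]) cube([313, 23, 40]);
translate([214, 542, 23]) cube([313, 23, 40]);
translate([214, 166, 23]) cube([23, 376, 40]);
translate([504, 166, 23]) cube([23, 376, 40]);


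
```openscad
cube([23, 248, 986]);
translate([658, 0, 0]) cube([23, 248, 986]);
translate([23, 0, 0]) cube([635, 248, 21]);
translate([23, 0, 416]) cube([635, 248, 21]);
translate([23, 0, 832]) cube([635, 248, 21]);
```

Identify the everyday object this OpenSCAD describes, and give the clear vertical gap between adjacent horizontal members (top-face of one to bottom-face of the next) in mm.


A bookshelf. The clear shelf gap is 395 mm.

Two tall side panels with 3 horizontal boards between them — a bookshelf. The first two shelf undersides are at z = 0 and z = 416; with shelf thickness 21, the clear gap is 416 − 0 − 21 = 395 mm.


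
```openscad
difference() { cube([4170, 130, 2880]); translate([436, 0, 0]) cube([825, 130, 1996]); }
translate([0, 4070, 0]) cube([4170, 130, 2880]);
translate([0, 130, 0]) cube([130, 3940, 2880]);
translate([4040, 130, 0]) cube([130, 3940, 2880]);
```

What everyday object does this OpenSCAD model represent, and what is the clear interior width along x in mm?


A single room. The interior width is 3910 mm.

Four walls enclosing a rectangle with a door in the front wall — a room. Outside width 4170 minus two 130 mm walls gives 3910 mm.


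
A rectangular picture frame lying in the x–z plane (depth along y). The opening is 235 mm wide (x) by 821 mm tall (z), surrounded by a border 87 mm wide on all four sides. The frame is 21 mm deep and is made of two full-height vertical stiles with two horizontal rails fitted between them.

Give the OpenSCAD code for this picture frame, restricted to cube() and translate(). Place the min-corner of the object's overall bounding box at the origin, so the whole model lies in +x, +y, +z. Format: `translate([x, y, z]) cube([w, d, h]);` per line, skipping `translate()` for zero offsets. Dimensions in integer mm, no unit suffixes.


cube([87, 21, 995]);
translate([322, 0, 0]) cube([87, 21, 995]);
translate([87, 0, 0]) cube([235, 21, 87]);
translate([87, 0, 908]) cube([235, 21, 87]);


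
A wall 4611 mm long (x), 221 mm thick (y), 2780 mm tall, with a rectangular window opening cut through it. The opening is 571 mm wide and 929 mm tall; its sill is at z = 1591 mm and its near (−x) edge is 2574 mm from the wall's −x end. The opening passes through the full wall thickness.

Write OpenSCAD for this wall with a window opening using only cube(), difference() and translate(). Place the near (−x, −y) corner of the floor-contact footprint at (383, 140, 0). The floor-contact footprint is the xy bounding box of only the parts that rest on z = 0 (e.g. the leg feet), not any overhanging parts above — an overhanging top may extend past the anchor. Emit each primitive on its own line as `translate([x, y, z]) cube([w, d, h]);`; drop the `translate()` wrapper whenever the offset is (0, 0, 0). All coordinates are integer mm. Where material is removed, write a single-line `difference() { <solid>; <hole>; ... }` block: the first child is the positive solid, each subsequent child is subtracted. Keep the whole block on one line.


difference() { translate([383, 140, 0]) cube([4611, 221, 2780]); translate([2957, 140, 1591]) cube([571, 221, 929]); }


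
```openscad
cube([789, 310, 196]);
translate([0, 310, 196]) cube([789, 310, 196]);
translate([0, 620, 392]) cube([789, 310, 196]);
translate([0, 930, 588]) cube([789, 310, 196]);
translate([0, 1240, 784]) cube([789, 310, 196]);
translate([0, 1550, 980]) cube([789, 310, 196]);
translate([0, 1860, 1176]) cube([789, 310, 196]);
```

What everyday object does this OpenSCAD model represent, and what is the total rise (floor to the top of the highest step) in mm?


A staircase. The total rise is 1372 mm.

7 identical blocks, each offset up and back from the previous — a staircase. Each step is 196 mm tall and there are 7 of them, so the total rise is 7 × 196 = 1372 mm.


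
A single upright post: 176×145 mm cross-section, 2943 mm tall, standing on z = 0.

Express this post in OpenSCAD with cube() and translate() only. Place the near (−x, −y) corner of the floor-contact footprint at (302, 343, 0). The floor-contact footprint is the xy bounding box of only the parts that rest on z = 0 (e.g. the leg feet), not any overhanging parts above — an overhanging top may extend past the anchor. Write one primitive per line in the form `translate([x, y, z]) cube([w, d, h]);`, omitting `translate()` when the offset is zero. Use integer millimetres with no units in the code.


translate([302, 343, 0]) cube([176, 145, 2943]);


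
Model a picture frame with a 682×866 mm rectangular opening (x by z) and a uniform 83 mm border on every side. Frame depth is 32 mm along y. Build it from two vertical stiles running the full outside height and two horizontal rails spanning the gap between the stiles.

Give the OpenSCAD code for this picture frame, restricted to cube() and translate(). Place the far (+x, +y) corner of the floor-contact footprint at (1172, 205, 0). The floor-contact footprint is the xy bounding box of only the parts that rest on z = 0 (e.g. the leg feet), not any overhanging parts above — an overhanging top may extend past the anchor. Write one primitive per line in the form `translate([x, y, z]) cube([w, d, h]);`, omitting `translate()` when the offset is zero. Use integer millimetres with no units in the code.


translate([324, 173, 0]) cube([83, 32, 1032]);
translate([1089, 173, 0]) cube([83, 32, 1032]);
translate([407, 173, 0]) cube([682, 32, 83]);
translate([407, 173, 949]) cube([682, 32, 83]);


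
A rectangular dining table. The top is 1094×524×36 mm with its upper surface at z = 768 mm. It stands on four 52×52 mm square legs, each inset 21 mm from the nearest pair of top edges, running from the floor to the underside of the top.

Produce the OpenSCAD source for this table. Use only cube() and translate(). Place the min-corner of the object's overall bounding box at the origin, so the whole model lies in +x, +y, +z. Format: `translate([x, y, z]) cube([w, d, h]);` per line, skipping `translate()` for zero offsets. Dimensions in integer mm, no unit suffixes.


translate([0, 0, 732]) cube([1094, 524, 36]);
translate([21, 21, 0]) cube([52, 52, 732]);
translate([1021, 21, 0]) cube([52, 52, 732]);
translate([21, 451, 0]) cube([52, 52, 732]);
translate([1021, 451, 0]) cube([52, 52, 732]);


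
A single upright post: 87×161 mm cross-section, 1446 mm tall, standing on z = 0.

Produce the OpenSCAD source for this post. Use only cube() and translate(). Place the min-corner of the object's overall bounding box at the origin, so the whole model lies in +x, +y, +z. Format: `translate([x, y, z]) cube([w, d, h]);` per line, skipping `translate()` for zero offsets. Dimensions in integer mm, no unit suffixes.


cube([87, 161, 1446]);


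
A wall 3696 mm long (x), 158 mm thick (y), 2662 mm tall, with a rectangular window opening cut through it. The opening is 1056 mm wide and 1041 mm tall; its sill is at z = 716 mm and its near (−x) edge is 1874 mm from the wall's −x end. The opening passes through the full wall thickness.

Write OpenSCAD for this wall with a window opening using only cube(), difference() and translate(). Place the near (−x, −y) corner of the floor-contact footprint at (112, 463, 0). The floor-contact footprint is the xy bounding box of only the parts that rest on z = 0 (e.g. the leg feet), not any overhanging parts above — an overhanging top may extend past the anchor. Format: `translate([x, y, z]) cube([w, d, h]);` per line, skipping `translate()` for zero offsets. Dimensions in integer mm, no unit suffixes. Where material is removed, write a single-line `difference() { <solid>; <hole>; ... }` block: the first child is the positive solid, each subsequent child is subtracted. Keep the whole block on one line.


difference() { translate([112, 463, 0]) cube([3696, 158, 2662]); translate([1986, 463, 716]) cube([1056, 158, 1041]); }


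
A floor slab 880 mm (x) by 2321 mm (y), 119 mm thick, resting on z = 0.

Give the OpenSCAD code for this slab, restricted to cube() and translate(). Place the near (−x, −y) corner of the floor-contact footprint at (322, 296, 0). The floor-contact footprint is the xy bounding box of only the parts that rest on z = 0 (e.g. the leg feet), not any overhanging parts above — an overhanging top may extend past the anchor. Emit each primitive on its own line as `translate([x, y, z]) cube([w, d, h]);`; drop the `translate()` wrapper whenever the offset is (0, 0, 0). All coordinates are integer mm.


translate([322, 296, 0]) cube([880, 2321, 119]);


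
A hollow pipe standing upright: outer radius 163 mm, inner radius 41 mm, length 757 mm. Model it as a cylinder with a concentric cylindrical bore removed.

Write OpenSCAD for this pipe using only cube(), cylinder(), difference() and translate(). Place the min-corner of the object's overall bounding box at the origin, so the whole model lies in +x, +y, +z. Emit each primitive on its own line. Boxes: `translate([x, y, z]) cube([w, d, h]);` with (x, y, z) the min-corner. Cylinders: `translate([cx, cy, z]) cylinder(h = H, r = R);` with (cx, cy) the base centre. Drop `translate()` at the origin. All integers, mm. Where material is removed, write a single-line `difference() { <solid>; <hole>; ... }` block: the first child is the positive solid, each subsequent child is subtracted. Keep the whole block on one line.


difference() { translate([163, 163, 0]) cylinder(h = 757, r = 163); translate([163, 163, 0]) cylinder(h = 757, r = 41); }


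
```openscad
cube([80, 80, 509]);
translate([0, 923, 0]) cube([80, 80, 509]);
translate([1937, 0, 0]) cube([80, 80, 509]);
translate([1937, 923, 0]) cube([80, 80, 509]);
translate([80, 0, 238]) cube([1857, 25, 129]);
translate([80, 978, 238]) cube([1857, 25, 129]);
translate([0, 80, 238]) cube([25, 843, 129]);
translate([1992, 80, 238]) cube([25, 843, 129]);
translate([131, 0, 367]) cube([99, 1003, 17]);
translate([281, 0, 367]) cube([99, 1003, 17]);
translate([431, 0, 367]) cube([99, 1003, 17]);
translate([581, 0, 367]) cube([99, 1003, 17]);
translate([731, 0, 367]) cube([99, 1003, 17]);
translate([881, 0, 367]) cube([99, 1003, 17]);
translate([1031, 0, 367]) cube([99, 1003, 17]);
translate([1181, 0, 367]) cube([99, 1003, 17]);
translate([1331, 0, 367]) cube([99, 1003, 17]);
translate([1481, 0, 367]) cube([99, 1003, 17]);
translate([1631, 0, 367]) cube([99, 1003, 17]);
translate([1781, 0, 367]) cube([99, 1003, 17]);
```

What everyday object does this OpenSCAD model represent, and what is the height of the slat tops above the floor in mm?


A bed frame. The slat-top height is 384 mm.

Four posts, four rails, and a row of slats — a bed frame. Slats sit on the rails at z = 238 + 129 = 367; with slat thickness 17, the top is 384 mm.


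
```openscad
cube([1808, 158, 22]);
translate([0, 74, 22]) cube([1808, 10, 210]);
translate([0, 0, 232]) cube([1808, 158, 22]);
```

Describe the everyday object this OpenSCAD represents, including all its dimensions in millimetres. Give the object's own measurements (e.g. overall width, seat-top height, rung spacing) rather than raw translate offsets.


An I-beam lying along x, 1808 mm long. Overall section height 254 mm. Two flanges 158 mm wide (y) and 22 mm thick, one on the floor and one at the top; a web 10 mm thick runs between them, centred on the flange width.


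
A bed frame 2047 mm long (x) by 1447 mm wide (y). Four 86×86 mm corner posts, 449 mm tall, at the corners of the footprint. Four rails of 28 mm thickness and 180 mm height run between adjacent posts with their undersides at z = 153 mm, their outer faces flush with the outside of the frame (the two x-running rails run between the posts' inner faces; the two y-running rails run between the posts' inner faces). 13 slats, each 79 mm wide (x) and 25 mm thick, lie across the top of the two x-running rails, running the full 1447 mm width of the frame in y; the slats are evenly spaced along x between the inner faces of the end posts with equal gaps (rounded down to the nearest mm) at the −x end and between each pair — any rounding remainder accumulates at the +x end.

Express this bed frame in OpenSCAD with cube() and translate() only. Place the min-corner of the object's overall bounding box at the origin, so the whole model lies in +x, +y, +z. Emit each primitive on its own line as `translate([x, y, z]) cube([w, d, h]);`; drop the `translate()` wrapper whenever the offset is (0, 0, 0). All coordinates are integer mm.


cube([86, 86, 449]);
translate([0, 1361, 0]) cube([86, 86, 449]);
translate([1961, 0, 0]) cube([86, 86, 449]);
translate([1961, 1361, 0]) cube([86, 86, 449]);
translate([86, 0, 153]) cube([1875, 28, 180]);
translate([86, 1419, 153]) cube([1875, 28, 180]);
translate([0, 86, 153]) cube([28, 1275, 180]);
translate([2019, 86, 153]) cube([28, 1275, 180]);
translate([146, 0, 333]) cube([79, 1447, 25]);
translate([285, 0, 333]) cube([79, 1447, 25]);
translate([424, 0, 333]) cube([79, 1447, 25]);
translate([563, 0, 333]) cube([79, 1447, 25]);
translate([702, 0, 333]) cube([79, 1447, 25]);
translate([841, 0, 333]) cube([79, 1447, 25]);
translate([980, 0, 333]) cube([79, 1447, 25]);
translate([1119, 0, 333]) cube([79, 1447, 25]);
translate([1258, 0, 333]) cube([79, 1447, 25]);
translate([1397, 0, 333]) cube([79, 1447, 25]);
translate([1536, 0, 333]) cube([79, 1447, 25]);
translate([1675, 0, 333]) cube([79, 1447, 25]);
translate([1814, 0, 333]) cube([79, 1447, 25]);


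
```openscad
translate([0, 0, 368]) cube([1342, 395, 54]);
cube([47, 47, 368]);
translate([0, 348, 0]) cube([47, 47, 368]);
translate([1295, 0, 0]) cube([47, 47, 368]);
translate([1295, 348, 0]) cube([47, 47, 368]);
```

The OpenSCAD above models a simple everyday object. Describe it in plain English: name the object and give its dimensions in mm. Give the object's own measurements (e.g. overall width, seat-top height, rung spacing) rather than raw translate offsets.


A long wooden bench with a 1342 mm (x) × 395 mm (y) seat, 54 mm thick, its top surface 422 mm above the floor. Four 47 mm square legs at the seat corners, flush with the edges, run from z = 0 to the seat underside.


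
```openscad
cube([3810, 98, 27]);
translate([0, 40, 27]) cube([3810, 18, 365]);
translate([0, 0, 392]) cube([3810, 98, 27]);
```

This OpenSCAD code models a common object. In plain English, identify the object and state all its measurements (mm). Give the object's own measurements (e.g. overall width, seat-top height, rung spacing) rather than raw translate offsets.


An I-beam lying along x, 3810 mm long. Overall section height 419 mm. Two flanges 98 mm wide (y) and 27 mm thick, one on the floor and one at the top; a web 18 mm thick runs between them, centred on the flange width.


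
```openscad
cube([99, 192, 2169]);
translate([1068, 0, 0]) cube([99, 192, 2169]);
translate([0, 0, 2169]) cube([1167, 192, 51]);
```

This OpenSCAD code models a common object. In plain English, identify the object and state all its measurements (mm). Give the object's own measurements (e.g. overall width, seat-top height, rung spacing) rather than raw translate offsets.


A door frame. The clear opening is 969 mm wide and 2169 mm high. Two 99 mm wide jambs, 192 mm deep, stand either side of the opening from the floor to the top of the opening. A 51 mm thick head sits across the top of both jambs, spanning the full outside width of the frame.


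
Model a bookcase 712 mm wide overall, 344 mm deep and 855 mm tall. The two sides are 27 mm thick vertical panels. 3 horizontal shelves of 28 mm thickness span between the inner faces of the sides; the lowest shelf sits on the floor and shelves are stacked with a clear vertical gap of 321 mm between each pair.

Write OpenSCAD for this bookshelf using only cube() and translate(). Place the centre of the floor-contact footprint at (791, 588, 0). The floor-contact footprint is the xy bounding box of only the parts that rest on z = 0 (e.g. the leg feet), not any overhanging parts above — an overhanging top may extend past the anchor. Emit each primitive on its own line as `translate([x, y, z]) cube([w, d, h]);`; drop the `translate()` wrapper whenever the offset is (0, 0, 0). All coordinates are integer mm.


translate([435, 416, 0]) cube([27, 344, 855]);
translate([1120, 416, 0]) cube([27, 344, 855]);
translate([462, 416, 0]) cube([658, 344, 28]);
translate([462, 416, 349]) cube([658, 344, 28]);
translate([462, 416, 698]) cube([658, 344, 28]);


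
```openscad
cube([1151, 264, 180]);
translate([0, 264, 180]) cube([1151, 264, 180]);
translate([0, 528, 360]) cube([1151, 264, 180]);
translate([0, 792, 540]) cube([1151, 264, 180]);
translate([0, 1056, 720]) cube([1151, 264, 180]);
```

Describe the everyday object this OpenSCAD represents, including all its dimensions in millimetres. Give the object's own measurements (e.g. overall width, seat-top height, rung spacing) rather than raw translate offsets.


A straight staircase of 5 solid steps. Each step is 1151 mm wide (x), 264 mm deep (y, the going) and 180 mm tall (the rise). The first step rests on the floor; each subsequent step sits one going further in +y and one rise higher in +z, directly behind and above the previous step with no overlap.


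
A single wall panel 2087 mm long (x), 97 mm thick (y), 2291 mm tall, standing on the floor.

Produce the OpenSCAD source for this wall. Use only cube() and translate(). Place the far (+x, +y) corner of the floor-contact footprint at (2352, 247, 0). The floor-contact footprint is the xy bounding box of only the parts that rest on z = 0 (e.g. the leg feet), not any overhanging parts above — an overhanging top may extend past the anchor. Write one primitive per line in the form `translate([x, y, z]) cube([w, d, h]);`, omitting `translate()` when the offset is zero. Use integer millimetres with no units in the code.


translate([265, 150, 0]) cube([2087, 97, 2291]);


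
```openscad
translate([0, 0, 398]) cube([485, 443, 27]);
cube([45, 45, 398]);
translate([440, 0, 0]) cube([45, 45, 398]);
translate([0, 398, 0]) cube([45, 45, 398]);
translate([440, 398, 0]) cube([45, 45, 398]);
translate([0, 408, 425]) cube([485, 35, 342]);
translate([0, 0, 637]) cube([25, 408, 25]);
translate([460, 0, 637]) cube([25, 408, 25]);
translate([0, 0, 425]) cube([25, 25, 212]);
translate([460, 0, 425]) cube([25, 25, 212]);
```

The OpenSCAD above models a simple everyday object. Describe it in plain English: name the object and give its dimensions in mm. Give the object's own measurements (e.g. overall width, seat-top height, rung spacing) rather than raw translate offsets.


A chair. The seat is a 485×443×27 mm slab with its top at z = 425 mm, on four 45×45 mm corner legs (flush with the seat edges, standing on z = 0). A flat backrest 35 mm thick, 342 mm tall, spans the full seat width and rises from the seat top along its +y edge, rear face flush with the rear of the seat. Two armrests of 25×25 mm section run along each side from the seat's front edge to the front of the backrest, top faces 237 mm above the seat top and outer faces flush with the seat's x-edges; a 25×25 mm post under the front of each armrest stands on the seat at the front corner.


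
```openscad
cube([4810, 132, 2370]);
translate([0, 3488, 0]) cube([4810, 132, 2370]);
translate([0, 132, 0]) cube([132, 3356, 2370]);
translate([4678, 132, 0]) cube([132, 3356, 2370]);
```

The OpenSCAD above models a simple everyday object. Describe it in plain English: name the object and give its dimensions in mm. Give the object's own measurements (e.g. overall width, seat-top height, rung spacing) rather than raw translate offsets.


The wall frame of a small rectangular building: four walls, each 2370 mm tall and 132 mm thick, enclosing a footprint 4810 mm (x) by 3620 mm (y) outside-to-outside, with no floor or roof. The front and back walls (the −y and +y sides) span the full width; the two side walls fit between them.


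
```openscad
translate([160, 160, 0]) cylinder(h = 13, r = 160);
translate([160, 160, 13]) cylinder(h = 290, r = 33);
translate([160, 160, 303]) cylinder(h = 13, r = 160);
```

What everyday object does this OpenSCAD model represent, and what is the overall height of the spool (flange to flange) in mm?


A spool. The overall height is 316 mm.

Three coaxial cylinders, large–small–large — a spool. Two 13 mm flanges and a 290 mm core give 13 + 290 + 13 = 316 mm.


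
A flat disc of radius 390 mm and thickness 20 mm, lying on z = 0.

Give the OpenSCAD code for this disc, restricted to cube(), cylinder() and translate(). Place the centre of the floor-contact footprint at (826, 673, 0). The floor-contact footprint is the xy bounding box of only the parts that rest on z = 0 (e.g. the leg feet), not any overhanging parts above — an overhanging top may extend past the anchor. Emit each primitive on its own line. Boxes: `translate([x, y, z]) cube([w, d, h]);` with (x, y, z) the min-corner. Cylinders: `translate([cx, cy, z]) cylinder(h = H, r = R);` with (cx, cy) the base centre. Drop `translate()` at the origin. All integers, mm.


translate([826, 673, 0]) cylinder(h = 20, r = 390);


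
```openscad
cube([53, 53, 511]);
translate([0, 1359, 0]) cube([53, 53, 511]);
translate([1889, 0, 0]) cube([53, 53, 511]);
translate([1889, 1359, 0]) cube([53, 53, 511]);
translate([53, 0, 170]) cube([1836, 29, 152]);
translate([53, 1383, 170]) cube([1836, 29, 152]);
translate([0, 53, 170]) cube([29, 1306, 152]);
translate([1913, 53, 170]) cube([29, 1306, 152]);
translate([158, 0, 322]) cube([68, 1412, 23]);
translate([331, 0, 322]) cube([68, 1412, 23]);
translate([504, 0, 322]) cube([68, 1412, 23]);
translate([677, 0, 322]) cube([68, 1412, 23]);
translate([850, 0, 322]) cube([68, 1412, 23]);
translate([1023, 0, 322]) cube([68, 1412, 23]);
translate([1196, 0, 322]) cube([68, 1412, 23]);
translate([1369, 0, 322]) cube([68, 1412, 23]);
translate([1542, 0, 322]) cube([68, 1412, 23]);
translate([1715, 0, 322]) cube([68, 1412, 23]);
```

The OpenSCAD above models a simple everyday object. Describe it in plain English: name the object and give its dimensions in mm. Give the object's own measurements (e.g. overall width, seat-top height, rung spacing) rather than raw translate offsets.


A bed frame 1942 mm long (x) by 1412 mm wide (y). Four 53×53 mm corner posts, 511 mm tall, at the corners of the footprint. Four rails of 29 mm thickness and 152 mm height run between adjacent posts with their undersides at z = 170 mm, their outer faces flush with the outside of the frame (the two x-running rails run between the posts' inner faces; the two y-running rails run between the posts' inner faces). 10 slats, each 68 mm wide (x) and 23 mm thick, lie across the top of the two x-running rails, running the full 1412 mm width of the frame in y; along x they sit between the end posts with a 105 mm gap after the −x posts and between neighbouring slats, leaving 106 mm before the +x posts.


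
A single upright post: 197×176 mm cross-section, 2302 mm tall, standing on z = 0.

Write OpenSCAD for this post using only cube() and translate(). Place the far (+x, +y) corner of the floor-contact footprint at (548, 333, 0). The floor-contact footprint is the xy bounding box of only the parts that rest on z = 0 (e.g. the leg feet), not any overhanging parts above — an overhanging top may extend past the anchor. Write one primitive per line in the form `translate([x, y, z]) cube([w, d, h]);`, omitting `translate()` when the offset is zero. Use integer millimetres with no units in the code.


translate([351, 157, 0]) cube([197, 176, 2302]);


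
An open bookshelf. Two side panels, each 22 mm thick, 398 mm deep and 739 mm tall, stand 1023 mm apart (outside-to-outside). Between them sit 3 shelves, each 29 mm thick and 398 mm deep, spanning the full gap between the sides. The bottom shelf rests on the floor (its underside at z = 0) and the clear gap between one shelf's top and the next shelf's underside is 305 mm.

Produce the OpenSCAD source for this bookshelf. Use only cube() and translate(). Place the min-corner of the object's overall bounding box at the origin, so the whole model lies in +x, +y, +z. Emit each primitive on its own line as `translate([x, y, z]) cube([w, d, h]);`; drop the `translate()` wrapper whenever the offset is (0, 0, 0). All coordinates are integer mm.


cube([22, 398, 739]);
translate([1001, 0, 0]) cube([22, 398, 739]);
translate([22, 0, 0]) cube([979, 398, 29]);
translate([22, 0, 334]) cube([979, 398, 29]);
translate([22, 0, 668]) cube([979, 398, 29]);


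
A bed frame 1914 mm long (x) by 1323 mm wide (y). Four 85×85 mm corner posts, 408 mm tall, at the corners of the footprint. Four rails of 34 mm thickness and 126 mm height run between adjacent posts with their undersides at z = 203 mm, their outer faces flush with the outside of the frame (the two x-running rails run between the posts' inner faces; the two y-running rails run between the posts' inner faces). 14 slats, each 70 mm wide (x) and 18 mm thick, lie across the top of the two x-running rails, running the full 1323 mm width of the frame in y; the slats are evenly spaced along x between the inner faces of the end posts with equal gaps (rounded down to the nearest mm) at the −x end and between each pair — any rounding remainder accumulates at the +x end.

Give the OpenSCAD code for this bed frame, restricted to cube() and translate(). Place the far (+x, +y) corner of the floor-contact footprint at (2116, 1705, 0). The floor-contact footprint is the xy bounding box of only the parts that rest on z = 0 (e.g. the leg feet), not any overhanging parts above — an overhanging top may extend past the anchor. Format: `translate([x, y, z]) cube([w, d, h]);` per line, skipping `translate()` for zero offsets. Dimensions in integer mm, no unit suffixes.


// slat z = rail_z + rail_h = 203 + 126 = 329
// slat gap = ⌊(1744 − 14·70) / 15⌋ = 50
translate([202, 382, 0]) cube([85, 85, 408]);
translate([202, 1620, 0]) cube([85, 85, 408]);
translate([2031, 382, 0]) cube([85, 85, 408]);
translate([2031, 1620, 0]) cube([85, 85, 408]);
translate([287, 382, 203]) cube([1744, 34, 126]);
translate([287, 1671, 203]) cube([1744, 34, 126]);
translate([202, 467, 203]) cube([34, 1153, 126]);
translate([2082, 467, 203]) cube([34, 1153, 126]);
translate([337, 382, 329]) cube([70, 1323, 18]);
translate([457, 382, 329]) cube([70, 1323, 18]);
translate([577, 382, 329]) cube([70, 1323, 18]);
translate([697, 382, 329]) cube([70, 1323, 18]);
translate([817, 382, 329]) cube([70, 1323, 18]);
translate([937, 382, 329]) cube([70, 1323, 18]);
translate([1057, 382, 329]) cube([70, 1323, 18]);
translate([1177, 382, 329]) cube([70, 1323, 18]);
translate([1297, 382, 329]) cube([70, 1323, 18]);
translate([1417, 382, 329]) cube([70, 1323, 18]);
translate([1537, 382, 329]) cube([70, 1323, 18]);
translate([1657, 382, 329]) cube([70, 1323, 18]);
translate([1777, 382, 329]) cube([70, 1323, 18]);
translate([1897, 382, 329]) cube([70, 1323, 18]);


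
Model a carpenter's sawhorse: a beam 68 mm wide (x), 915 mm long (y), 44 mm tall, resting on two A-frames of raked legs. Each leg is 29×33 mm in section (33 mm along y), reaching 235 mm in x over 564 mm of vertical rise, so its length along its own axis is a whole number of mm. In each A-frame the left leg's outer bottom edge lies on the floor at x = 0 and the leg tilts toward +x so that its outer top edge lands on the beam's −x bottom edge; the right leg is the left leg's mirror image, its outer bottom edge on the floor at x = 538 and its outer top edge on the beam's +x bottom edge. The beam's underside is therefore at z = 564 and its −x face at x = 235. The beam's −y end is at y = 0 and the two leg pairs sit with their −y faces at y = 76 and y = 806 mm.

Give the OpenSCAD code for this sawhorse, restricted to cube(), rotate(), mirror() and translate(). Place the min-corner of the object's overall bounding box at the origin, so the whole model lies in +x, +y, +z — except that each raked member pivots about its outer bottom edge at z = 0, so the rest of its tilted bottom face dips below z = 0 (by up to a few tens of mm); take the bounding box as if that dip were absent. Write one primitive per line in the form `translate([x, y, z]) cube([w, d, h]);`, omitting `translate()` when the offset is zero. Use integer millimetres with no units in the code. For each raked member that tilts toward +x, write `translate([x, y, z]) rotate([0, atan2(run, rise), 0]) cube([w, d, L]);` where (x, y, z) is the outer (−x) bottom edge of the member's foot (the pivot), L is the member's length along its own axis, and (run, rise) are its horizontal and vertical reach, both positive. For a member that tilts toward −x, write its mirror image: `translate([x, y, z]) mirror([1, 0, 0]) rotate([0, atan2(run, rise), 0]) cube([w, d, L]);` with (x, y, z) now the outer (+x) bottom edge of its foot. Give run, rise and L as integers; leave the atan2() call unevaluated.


// leg length = √(235² + 564²) = 611
// right-leg outer foot x = 2·235 + 68 = 538
// beam min-corner = (235, 0, 564)
translate([235, 0, 564]) cube([68, 915, 44]);
translate([0, 76, 0]) rotate([0, atan2(235, 564), 0]) cube([29, 33, 611]);
translate([538, 76, 0]) mirror([1, 0, 0]) rotate([0, atan2(235, 564), 0]) cube([29, 33, 611]);
translate([0, 806, 0]) rotate([0, atan2(235, 564), 0]) cube([29, 33, 611]);
translate([538, 806, 0]) mirror([1, 0, 0]) rotate([0, atan2(235, 564), 0]) cube([29, 33, 611]);
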